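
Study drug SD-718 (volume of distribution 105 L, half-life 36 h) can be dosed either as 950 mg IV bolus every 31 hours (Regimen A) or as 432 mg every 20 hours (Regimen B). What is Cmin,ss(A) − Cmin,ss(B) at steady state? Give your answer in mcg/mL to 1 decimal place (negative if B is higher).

2.3 mcg/mL

Regimen A: f = (1/2)^(31/36) ≈ 0.5505; Cmin,ss = (950/105)·f/(1−f) ≈ 11.081 mcg/mL.
Regimen B: f = (1/2)^(20/36) ≈ 0.6804; Cmin,ss = (432/105)·f/(1−f) ≈ 8.759 mcg/mL.
Difference ≈ 11.081 − 8.759 ≈ 2.322 mcg/mL.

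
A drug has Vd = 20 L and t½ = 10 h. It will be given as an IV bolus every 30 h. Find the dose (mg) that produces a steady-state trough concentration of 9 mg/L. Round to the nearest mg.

1260 mg

τ/t½ = 30/10 ≈ 3, so f = (1/2)^(30/10) ≈ 0.125000.
Cmin,ss = (D/Vd)·f/(1−f), so D = Cmin,ss·Vd·(1−f)/f.
D = 9 × 20 × (1−f)/f ≈ 9 × 20 × 7.00000 ≈ 1260.00 mg.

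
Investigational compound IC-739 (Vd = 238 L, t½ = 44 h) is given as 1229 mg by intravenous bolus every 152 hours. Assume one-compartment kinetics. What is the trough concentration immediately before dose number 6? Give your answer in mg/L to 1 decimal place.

0.5 mg/L

f = (1/2)^(τ/t½) = (1/2)^(152/44) ≈ 0.0912.
C₀ = D/Vd = 1229/238 ≈ 5.164 mg/L.
Before the 6th dose, 5 doses have been given. Superposition: Cmin = C₀·(f + f² + … + f^5).
≈ 5.164 × (0.0912 + 0.0083 + 0.0008 + 0.0001 + 0.0000) ≈ 5.164 × 0.1004 ≈ 0.518 mg/L.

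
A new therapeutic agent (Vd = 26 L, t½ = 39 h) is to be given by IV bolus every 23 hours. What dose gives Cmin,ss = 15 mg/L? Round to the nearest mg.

197 mg

τ/t½ = 23/39 ≈ 0.58974, so f = (1/2)^(23/39) ≈ 0.664461.
Cmin,ss = (D/Vd)·f/(1−f), so D = Cmin,ss·Vd·(1−f)/f.
D = 15 × 26 × (1−f)/f ≈ 15 × 26 × 0.50498 ≈ 196.94 mg.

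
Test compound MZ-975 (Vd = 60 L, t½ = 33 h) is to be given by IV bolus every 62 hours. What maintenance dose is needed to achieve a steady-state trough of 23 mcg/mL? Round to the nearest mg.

τ/t½ = 62/33 ≈ 1.8788, so f = (1/2)^(62/33) ≈ 0.271912.
Cmin,ss = (D/Vd)·f/(1−f), so D = Cmin,ss·Vd·(1−f)/f.
D = 23 × 60 × (1−f)/f ≈ 23 × 60 × 2.67766 ≈ 3695.17 mg.

3695 mg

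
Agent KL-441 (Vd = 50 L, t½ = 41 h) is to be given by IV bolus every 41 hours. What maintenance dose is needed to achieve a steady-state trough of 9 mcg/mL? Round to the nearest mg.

τ/t½ = 41/41 ≈ 1, so f = (1/2)^(41/41) ≈ 0.500000.
Cmin,ss = (D/Vd)·f/(1−f), so D = Cmin,ss·Vd·(1−f)/f.
D = 9 × 50 × (1−f)/f ≈ 9 × 50 × 1.00000 ≈ 450.00 mg.

450 mg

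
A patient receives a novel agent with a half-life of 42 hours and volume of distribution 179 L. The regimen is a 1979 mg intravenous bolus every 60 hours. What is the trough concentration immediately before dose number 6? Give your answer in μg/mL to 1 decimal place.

f = (1/2)^(τ/t½) = (1/2)^(60/42) ≈ 0.3715.
C₀ = D/Vd = 1979/179 ≈ 11.056 μg/mL.
Before the 6th dose, 5 doses have been given. Superposition: Cmin = C₀·(f + f² + … + f^5).
≈ 11.056 × (0.3715 + 0.1380 + 0.0513 + 0.0190 + 0.0071) ≈ 11.056 × 0.5869 ≈ 6.489 μg/mL.

6.5 μg/mL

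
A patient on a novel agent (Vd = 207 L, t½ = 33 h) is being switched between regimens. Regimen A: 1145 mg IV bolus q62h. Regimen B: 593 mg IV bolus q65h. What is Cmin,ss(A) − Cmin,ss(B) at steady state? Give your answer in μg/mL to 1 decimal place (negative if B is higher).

1.1 μg/mL

Regimen A: f = (1/2)^(62/33) ≈ 0.2719; Cmin,ss = (1145/207)·f/(1−f) ≈ 2.066 μg/mL.
Regimen B: f = (1/2)^(65/33) ≈ 0.2553; Cmin,ss = (593/207)·f/(1−f) ≈ 0.982 μg/mL.
Difference ≈ 2.066 − 0.982 ≈ 1.084 μg/mL.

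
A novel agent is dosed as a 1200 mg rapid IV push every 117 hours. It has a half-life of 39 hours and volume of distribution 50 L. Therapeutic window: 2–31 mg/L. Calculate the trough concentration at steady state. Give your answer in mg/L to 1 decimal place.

3.4 mg/L

The dosing interval is 3 half-lives, so f = 2^(−3) = 0.125.
Accumulation ratio R = 1/(1 − f) = 1/0.875 = 8/7.
Single-dose peak C₀ = D/Vd = 1200/50 = 24 mg/L.
Steady-state peak Cmax,ss = C₀·R = 24 × 8/7 ≈ 27.429 mg/L.
Steady-state trough Cmin,ss = Cmax,ss·f ≈ 27.429 × 0.125 ≈ 3.429 mg/L.
Trough 3.4 mg/L vs MEC 2 mg/L: adequate.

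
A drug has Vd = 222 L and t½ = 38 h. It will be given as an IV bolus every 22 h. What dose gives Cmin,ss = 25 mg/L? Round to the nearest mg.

2740 mg

τ/t½ = 22/38 ≈ 0.57895, so f = (1/2)^(22/38) ≈ 0.669452.
Cmin,ss = (D/Vd)·f/(1−f), so D = Cmin,ss·Vd·(1−f)/f.
D = 25 × 222 × (1−f)/f ≈ 25 × 222 × 0.49376 ≈ 2740.37 mg.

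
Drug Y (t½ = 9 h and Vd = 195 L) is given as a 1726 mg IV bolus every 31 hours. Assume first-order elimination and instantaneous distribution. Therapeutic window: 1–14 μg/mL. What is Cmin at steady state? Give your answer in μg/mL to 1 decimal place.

k = ln2/t½ = ln2/9 ≈ 0.077016 h⁻¹; fraction remaining f = e^(−kτ) = e^(−0.077016×31) ≈ 0.0919.
Accumulation ratio R = 1/(1 − f) ≈ 1/0.9081 ≈ 1.1012.
Each bolus raises the concentration by D/Vd = 1726/195 ≈ 8.851 μg/mL.
Cmax,ss = C₀/(1 − f) ≈ 8.851/0.9081 ≈ 9.747 μg/mL.
Steady-state trough Cmin,ss = Cmax,ss·f ≈ 9.747 × 0.0919 ≈ 0.896 μg/mL.
Trough 0.9 μg/mL vs MEC 1 μg/mL: subtherapeutic.

0.9 μg/mL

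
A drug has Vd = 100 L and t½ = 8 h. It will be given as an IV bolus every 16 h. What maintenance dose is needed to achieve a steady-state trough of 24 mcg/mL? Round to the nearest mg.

τ/t½ = 16/8 ≈ 2, so f = (1/2)^(16/8) ≈ 0.250000.
Cmin,ss = (D/Vd)·f/(1−f), so D = Cmin,ss·Vd·(1−f)/f.
D = 24 × 100 × (1−f)/f ≈ 24 × 100 × 3.00000 ≈ 7200.00 mg.

7200 mg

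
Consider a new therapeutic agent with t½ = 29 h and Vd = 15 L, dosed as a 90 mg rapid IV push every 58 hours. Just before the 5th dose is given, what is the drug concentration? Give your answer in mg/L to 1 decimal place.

2.0 mg/L

f = (1/2)^(τ/t½) = (1/2)^(58/29) ≈ 0.2500.
C₀ = D/Vd = 90/15 ≈ 6.000 mg/L.
Before the 5th dose, 4 doses have been given. Superposition: Cmin = C₀·(f + f² + … + f^4).
≈ 6.000 × (0.2500 + 0.0625 + 0.0156 + 0.0039) ≈ 6.000 × 0.3320 ≈ 1.992 mg/L.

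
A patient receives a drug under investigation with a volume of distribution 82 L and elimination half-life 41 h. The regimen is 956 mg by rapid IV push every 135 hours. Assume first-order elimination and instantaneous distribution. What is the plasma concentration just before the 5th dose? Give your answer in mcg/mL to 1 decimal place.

1.3 mcg/mL

f = (1/2)^(τ/t½) = (1/2)^(135/41) ≈ 0.1020.
C₀ = D/Vd = 956/82 ≈ 11.659 mcg/mL.
Before the 5th dose, 4 doses have been given. Superposition: Cmin = C₀·(f + f² + … + f^4).
≈ 11.659 × (0.1020 + 0.0104 + 0.0011 + 0.0001) ≈ 11.659 × 0.1136 ≈ 1.324 mcg/mL.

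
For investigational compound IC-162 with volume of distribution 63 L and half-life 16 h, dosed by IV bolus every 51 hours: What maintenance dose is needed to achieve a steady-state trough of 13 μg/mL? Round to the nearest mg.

6642 mg

τ/t½ = 51/16 ≈ 3.1875, so f = (1/2)^(51/16) ≈ 0.109766.
Cmin,ss = (D/Vd)·f/(1−f), so D = Cmin,ss·Vd·(1−f)/f.
D = 13 × 63 × (1−f)/f ≈ 13 × 63 × 8.11029 ≈ 6642.33 mg.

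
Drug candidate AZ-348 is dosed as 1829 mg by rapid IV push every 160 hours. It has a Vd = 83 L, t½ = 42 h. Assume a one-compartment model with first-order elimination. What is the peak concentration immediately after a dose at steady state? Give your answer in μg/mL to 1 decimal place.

k = ln2/t½ = ln2/42 ≈ 0.016504 h⁻¹; fraction remaining f = e^(−kτ) = e^(−0.016504×160) ≈ 0.0713.
Accumulation ratio R = 1/(1 − f) ≈ 1/0.9287 ≈ 1.0768.
Single-dose peak C₀ = D/Vd = 1829/83 ≈ 22.036 μg/mL.
Steady-state peak Cmax,ss = C₀·R ≈ 22.036 × 1.0768 ≈ 23.728 μg/mL.

23.7 μg/mL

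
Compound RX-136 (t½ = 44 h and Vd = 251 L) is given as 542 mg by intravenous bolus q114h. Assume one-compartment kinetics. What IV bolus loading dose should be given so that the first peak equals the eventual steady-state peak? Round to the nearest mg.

650 mg

f = (1/2)^(114/44) ≈ 0.165981; accumulation ratio R = 1/(1−f) ≈ 1.19901.
Loading dose to hit Cmax,ss on first dose: D_load = D_maint·R ≈ 542 × 1.19901 ≈ 649.86 mg.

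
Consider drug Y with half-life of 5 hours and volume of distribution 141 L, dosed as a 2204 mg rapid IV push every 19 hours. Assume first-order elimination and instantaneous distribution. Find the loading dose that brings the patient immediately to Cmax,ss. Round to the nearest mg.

f = (1/2)^(19/5) ≈ 0.071794; accumulation ratio R = 1/(1−f) ≈ 1.07735.
Loading dose to hit Cmax,ss on first dose: D_load = D_maint·R ≈ 2204 × 1.07735 ≈ 2374.48 mg.

2374 mg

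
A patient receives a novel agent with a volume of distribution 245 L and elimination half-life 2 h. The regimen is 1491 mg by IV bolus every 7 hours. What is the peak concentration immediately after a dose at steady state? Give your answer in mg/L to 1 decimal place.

6.7 mg/L

τ/t½ = 7/2 ≈ 3.5, so fraction remaining f = (1/2)^(7/2) ≈ 0.0884.
Accumulation ratio R = 1/(1 − f) ≈ 1/0.9116 ≈ 1.0970.
Single-dose peak C₀ = D/Vd = 1491/245 ≈ 6.086 mg/L.
Steady-state peak Cmax,ss = C₀·R ≈ 6.086 × 1.0970 ≈ 6.676 mg/L.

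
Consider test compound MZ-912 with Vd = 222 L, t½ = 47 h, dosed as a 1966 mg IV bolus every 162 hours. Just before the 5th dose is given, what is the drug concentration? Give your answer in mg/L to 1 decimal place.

f = (1/2)^(τ/t½) = (1/2)^(162/47) ≈ 0.0917.
C₀ = D/Vd = 1966/222 ≈ 8.856 mg/L.
Before the 5th dose, 4 doses have been given. Superposition: Cmin = C₀·(f + f² + … + f^4).
≈ 8.856 × (0.0917 + 0.0084 + 0.0008 + 0.0001) ≈ 8.856 × 0.1010 ≈ 0.894 mg/L.

0.9 mg/L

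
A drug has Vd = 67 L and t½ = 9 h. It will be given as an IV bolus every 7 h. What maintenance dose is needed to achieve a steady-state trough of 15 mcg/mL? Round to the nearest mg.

τ/t½ = 7/9 ≈ 0.77778, so f = (1/2)^(7/9) ≈ 0.583265.
Cmin,ss = (D/Vd)·f/(1−f), so D = Cmin,ss·Vd·(1−f)/f.
D = 15 × 67 × (1−f)/f ≈ 15 × 67 × 0.71449 ≈ 718.06 mg.

718 mg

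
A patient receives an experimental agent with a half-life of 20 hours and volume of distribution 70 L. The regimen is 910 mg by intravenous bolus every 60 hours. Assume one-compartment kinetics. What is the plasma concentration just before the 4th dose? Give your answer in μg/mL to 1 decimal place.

f = (1/2)^(τ/t½) = (1/2)^(60/20) ≈ 0.1250.
C₀ = D/Vd = 910/70 ≈ 13.000 μg/mL.
Before the 4th dose, 3 doses have been given. Superposition: Cmin = C₀·(f + f² + … + f^3).
≈ 13.000 × (0.1250 + 0.0156 + 0.0020) ≈ 13.000 × 0.1426 ≈ 1.854 μg/mL.

1.9 μg/mL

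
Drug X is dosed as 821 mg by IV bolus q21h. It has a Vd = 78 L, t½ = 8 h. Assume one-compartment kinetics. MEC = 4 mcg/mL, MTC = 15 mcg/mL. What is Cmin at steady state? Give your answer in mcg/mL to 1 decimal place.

Over one 21-h interval, 21/8 ≈ 2.625 half-lives elapse, leaving f ≈ 0.1621 of each dose.
Accumulation ratio R = 1/(1 − f) ≈ 1/0.8379 ≈ 1.1935.
Single-dose peak C₀ = D/Vd = 821/78 ≈ 10.526 mcg/mL.
Steady-state peak Cmax,ss = C₀·R ≈ 10.526 × 1.1935 ≈ 12.563 mcg/mL.
One interval later, Cmin,ss = Cmax,ss·e^(−kτ) ≈ 12.563 × 0.1621 ≈ 2.036 mcg/mL.
Trough 2.0 mcg/mL vs MEC 4 mcg/mL: subtherapeutic.

2.0 mcg/mL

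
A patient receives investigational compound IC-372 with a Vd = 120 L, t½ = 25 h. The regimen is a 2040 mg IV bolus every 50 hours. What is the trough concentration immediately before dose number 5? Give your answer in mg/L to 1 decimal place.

5.6 mg/L

f = (1/2)^(τ/t½) = (1/2)^(50/25) ≈ 0.2500.
C₀ = D/Vd = 2040/120 ≈ 17.000 mg/L.
Before the 5th dose, 4 doses have been given. Superposition: Cmin = C₀·(f + f² + … + f^4).
≈ 17.000 × (0.2500 + 0.0625 + 0.0156 + 0.0039) ≈ 17.000 × 0.3320 ≈ 5.644 mg/L.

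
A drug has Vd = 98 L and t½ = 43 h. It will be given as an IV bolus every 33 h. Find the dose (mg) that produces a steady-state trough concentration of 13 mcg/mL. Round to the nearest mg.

τ/t½ = 33/43 ≈ 0.76744, so f = (1/2)^(33/43) ≈ 0.587458.
Cmin,ss = (D/Vd)·f/(1−f), so D = Cmin,ss·Vd·(1−f)/f.
D = 13 × 98 × (1−f)/f ≈ 13 × 98 × 0.70225 ≈ 894.67 mg.

895 mg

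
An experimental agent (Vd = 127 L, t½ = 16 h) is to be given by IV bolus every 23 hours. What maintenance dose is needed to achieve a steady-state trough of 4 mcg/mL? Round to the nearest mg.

τ/t½ = 23/16 ≈ 1.4375, so f = (1/2)^(23/16) ≈ 0.369207.
Cmin,ss = (D/Vd)·f/(1−f), so D = Cmin,ss·Vd·(1−f)/f.
D = 4 × 127 × (1−f)/f ≈ 4 × 127 × 1.70851 ≈ 867.92 mg.

868 mg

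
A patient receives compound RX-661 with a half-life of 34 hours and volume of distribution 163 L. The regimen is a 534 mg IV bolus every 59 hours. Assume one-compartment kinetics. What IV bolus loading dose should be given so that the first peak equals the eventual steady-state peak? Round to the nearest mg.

763 mg

f = (1/2)^(59/34) ≈ 0.300348; accumulation ratio R = 1/(1−f) ≈ 1.42928.
Loading dose to hit Cmax,ss on first dose: D_load = D_maint·R ≈ 534 × 1.42928 ≈ 763.24 mg.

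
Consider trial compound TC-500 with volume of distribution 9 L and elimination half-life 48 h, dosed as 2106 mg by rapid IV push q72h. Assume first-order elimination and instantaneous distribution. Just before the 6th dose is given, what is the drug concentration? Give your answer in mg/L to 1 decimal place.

f = (1/2)^(τ/t½) = (1/2)^(72/48) ≈ 0.3536.
C₀ = D/Vd = 2106/9 ≈ 234.000 mg/L.
Before the 6th dose, 5 doses have been given. Superposition: Cmin = C₀·(f + f² + … + f^5).
≈ 234.000 × (0.3536 + 0.1250 + 0.0442 + 0.0156 + 0.0055) ≈ 234.000 × 0.5439 ≈ 127.273 mg/L.

127.3 mg/L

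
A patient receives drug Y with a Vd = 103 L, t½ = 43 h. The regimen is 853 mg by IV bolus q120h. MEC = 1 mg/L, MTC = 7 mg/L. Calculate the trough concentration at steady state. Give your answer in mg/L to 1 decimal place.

τ/t½ = 120/43 ≈ 2.7907, so fraction remaining f = (1/2)^(120/43) ≈ 0.1445.
Accumulation ratio R = 1/(1 − f) ≈ 1/0.8555 ≈ 1.1689.
Each bolus raises the concentration by D/Vd = 853/103 ≈ 8.282 mg/L.
Cmax,ss = C₀/(1 − f) ≈ 8.282/0.8555 ≈ 9.681 mg/L.
Steady-state trough Cmin,ss = Cmax,ss·f ≈ 9.681 × 0.1445 ≈ 1.399 mg/L.
Trough 1.4 mg/L vs MEC 1 mg/L: adequate.

1.4 mg/L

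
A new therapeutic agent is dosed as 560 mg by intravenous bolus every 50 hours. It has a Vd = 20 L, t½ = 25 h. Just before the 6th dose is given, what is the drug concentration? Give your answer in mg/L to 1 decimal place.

f = (1/2)^(τ/t½) = (1/2)^(50/25) ≈ 0.2500.
C₀ = D/Vd = 560/20 ≈ 28.000 mg/L.
Before the 6th dose, 5 doses have been given. Superposition: Cmin = C₀·(f + f² + … + f^5).
≈ 28.000 × (0.2500 + 0.0625 + 0.0156 + 0.0039 + 0.0010) ≈ 28.000 × 0.3330 ≈ 9.324 mg/L.

9.3 mg/L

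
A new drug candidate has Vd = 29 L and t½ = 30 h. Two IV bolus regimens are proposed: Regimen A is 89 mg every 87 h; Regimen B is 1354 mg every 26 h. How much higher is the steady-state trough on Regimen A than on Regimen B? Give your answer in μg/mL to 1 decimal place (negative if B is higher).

Regimen A: f = (1/2)^(87/30) ≈ 0.1340; Cmin,ss = (89/29)·f/(1−f) ≈ 0.475 μg/mL.
Regimen B: f = (1/2)^(26/30) ≈ 0.5484; Cmin,ss = (1354/29)·f/(1−f) ≈ 56.698 μg/mL.
Difference ≈ 0.475 − 56.698 ≈ -56.223 μg/mL.

-56.2 μg/mL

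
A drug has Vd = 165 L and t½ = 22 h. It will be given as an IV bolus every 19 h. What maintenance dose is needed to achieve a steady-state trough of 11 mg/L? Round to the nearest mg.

1488 mg

τ/t½ = 19/22 ≈ 0.86364, so f = (1/2)^(19/22) ≈ 0.549566.
Cmin,ss = (D/Vd)·f/(1−f), so D = Cmin,ss·Vd·(1−f)/f.
D = 11 × 165 × (1−f)/f ≈ 11 × 165 × 0.81962 ≈ 1487.61 mg.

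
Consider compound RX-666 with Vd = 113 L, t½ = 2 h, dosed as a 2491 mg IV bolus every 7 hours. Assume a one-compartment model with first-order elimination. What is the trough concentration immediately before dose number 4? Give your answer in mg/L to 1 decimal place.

2.1 mg/L

f = (1/2)^(τ/t½) = (1/2)^(7/2) ≈ 0.0884.
C₀ = D/Vd = 2491/113 ≈ 22.044 mg/L.
Before the 4th dose, 3 doses have been given. Superposition: Cmin = C₀·(f + f² + … + f^3).
≈ 22.044 × (0.0884 + 0.0078 + 0.0007) ≈ 22.044 × 0.0969 ≈ 2.136 mg/L.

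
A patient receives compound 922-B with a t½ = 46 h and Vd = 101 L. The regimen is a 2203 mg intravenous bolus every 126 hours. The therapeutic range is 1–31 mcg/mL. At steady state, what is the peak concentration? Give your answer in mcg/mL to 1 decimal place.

25.7 mcg/mL

k = ln2/t½ = ln2/46 ≈ 0.015068 h⁻¹; fraction remaining f = e^(−kτ) = e^(−0.015068×126) ≈ 0.1498.
Accumulation ratio R = 1/(1 − f) ≈ 1/0.8502 ≈ 1.1762.
Single-dose peak C₀ = D/Vd = 2203/101 ≈ 21.812 mcg/mL.
Steady-state peak Cmax,ss = C₀·R ≈ 21.812 × 1.1762 ≈ 25.655 mcg/mL.
Peak 25.7 mcg/mL vs MTC 31 mcg/mL: below toxic threshold.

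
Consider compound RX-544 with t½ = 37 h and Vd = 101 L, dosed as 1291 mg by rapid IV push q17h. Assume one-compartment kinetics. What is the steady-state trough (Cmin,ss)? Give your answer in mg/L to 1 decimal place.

Over one 17-h interval, 17/37 ≈ 0.45946 half-lives elapse, leaving f ≈ 0.7273 of each dose.
Accumulation ratio R = 1/(1 − f) ≈ 1/0.2727 ≈ 3.6670.
Single-dose peak C₀ = D/Vd = 1291/101 ≈ 12.782 mg/L.
Steady-state peak Cmax,ss = C₀·R ≈ 12.782 × 3.6670 ≈ 46.872 mg/L.
One interval later, Cmin,ss = Cmax,ss·e^(−kτ) ≈ 46.872 × 0.7273 ≈ 34.090 mg/L.

34.1 mg/L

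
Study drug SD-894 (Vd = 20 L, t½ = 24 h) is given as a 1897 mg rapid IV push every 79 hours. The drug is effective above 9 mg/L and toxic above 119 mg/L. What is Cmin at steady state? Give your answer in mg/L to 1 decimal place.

τ/t½ = 79/24 ≈ 3.2917, so fraction remaining f = (1/2)^(79/24) ≈ 0.1021.
At steady state, accumulation factor R = 1/(1 − e^(−kτ)) ≈ 1.1137.
Single-dose peak C₀ = D/Vd = 1897/20 ≈ 94.850 mg/L.
Cmax,ss = C₀/(1 − f) ≈ 94.850/0.8979 ≈ 105.635 mg/L.
Steady-state trough Cmin,ss = Cmax,ss·f ≈ 105.635 × 0.1021 ≈ 10.785 mg/L.
Trough 10.8 mg/L vs MEC 9 mg/L: adequate.

10.8 mg/L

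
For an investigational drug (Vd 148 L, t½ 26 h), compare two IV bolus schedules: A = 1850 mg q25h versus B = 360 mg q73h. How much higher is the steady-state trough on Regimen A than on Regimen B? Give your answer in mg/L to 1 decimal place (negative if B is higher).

Regimen A: f = (1/2)^(25/26) ≈ 0.5135; Cmin,ss = (1850/148)·f/(1−f) ≈ 13.194 mg/L.
Regimen B: f = (1/2)^(73/26) ≈ 0.1428; Cmin,ss = (360/148)·f/(1−f) ≈ 0.405 mg/L.
Difference ≈ 13.194 − 0.405 ≈ 12.789 mg/L.

12.8 mg/L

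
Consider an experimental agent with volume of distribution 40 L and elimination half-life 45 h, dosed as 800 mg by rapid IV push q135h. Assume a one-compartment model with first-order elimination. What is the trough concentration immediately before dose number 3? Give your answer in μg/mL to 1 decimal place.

f = (1/2)^(τ/t½) = (1/2)^(135/45) ≈ 0.1250.
C₀ = D/Vd = 800/40 ≈ 20.000 μg/mL.
Before the 3rd dose, 2 doses have been given. Superposition: Cmin = C₀·(f + f²).
≈ 20.000 × (0.1250 + 0.0156) ≈ 20.000 × 0.1406 ≈ 2.812 μg/mL.

2.8 μg/mL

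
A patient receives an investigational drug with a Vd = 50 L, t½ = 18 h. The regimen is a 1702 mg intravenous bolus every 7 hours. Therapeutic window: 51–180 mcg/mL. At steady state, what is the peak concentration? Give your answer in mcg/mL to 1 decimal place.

144.1 mcg/mL

k = ln2/t½ = ln2/18 ≈ 0.038508 h⁻¹; fraction remaining f = e^(−kτ) = e^(−0.038508×7) ≈ 0.7637.
Accumulation ratio R = 1/(1 − f) ≈ 1/0.2363 ≈ 4.2319.
Each bolus raises the concentration by D/Vd = 1702/50 ≈ 34.040 mcg/mL.
Steady-state peak Cmax,ss = C₀·R ≈ 34.040 × 4.2319 ≈ 144.054 mcg/mL.
Peak 144.1 mcg/mL vs MTC 180 mcg/mL: below toxic threshold.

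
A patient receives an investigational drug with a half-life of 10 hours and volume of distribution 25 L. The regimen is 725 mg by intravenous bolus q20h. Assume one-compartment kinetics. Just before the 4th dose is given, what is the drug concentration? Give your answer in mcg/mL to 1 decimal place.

f = (1/2)^(τ/t½) = (1/2)^(20/10) ≈ 0.2500.
C₀ = D/Vd = 725/25 ≈ 29.000 mcg/mL.
Before the 4th dose, 3 doses have been given. Superposition: Cmin = C₀·(f + f² + … + f^3).
≈ 29.000 × (0.2500 + 0.0625 + 0.0156) ≈ 29.000 × 0.3281 ≈ 9.515 mcg/mL.

9.5 mcg/mL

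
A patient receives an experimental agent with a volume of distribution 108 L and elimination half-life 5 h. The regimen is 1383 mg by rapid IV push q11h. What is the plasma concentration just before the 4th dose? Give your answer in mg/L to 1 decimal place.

f = (1/2)^(τ/t½) = (1/2)^(11/5) ≈ 0.2176.
C₀ = D/Vd = 1383/108 ≈ 12.806 mg/L.
Before the 4th dose, 3 doses have been given. Superposition: Cmin = C₀·(f + f² + … + f^3).
≈ 12.806 × (0.2176 + 0.0473 + 0.0103) ≈ 12.806 × 0.2752 ≈ 3.524 mg/L.

3.5 mg/L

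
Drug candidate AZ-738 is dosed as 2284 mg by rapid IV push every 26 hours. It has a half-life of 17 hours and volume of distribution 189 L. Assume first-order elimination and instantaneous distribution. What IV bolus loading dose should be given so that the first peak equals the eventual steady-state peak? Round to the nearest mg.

3495 mg

f = (1/2)^(26/17) ≈ 0.346419; accumulation ratio R = 1/(1−f) ≈ 1.53003.
Loading dose to hit Cmax,ss on first dose: D_load = D_maint·R ≈ 2284 × 1.53003 ≈ 3494.59 mg.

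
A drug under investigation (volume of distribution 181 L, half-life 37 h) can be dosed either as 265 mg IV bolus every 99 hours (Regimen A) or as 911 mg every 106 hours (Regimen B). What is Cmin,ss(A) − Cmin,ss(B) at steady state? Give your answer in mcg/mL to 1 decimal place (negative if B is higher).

Regimen A: f = (1/2)^(99/37) ≈ 0.1565; Cmin,ss = (265/181)·f/(1−f) ≈ 0.272 mcg/mL.
Regimen B: f = (1/2)^(106/37) ≈ 0.1373; Cmin,ss = (911/181)·f/(1−f) ≈ 0.801 mcg/mL.
Difference ≈ 0.272 − 0.801 ≈ -0.529 mcg/mL.

-0.5 mcg/mL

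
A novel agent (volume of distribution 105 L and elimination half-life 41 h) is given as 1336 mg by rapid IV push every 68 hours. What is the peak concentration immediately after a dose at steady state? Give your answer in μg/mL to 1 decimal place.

Over one 68-h interval, 68/41 ≈ 1.6585 half-lives elapse, leaving f ≈ 0.3168 of each dose.
At steady state, accumulation factor R = 1/(1 − e^(−kτ)) ≈ 1.4637.
Each bolus raises the concentration by D/Vd = 1336/105 ≈ 12.724 μg/mL.
Steady-state peak Cmax,ss = C₀·R ≈ 12.724 × 1.4637 ≈ 18.624 μg/mL.

18.6 μg/mL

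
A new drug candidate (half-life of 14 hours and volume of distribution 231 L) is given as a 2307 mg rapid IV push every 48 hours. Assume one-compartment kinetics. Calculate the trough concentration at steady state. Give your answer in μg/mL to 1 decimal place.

τ/t½ = 48/14 ≈ 3.4286, so fraction remaining f = (1/2)^(48/14) ≈ 0.0929.
At steady state, accumulation factor R = 1/(1 − e^(−kτ)) ≈ 1.1024.
Single-dose peak C₀ = D/Vd = 2307/231 ≈ 9.987 μg/mL.
Steady-state peak Cmax,ss = C₀·R ≈ 9.987 × 1.1024 ≈ 11.010 μg/mL.
One interval later, Cmin,ss = Cmax,ss·e^(−kτ) ≈ 11.010 × 0.0929 ≈ 1.023 μg/mL.

1.0 μg/mL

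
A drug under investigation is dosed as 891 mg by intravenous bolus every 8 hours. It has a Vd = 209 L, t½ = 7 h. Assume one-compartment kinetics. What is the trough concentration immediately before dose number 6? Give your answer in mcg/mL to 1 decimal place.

f = (1/2)^(τ/t½) = (1/2)^(8/7) ≈ 0.4529.
C₀ = D/Vd = 891/209 ≈ 4.263 mcg/mL.
Before the 6th dose, 5 doses have been given. Superposition: Cmin = C₀·(f + f² + … + f^5).
≈ 4.263 × (0.4529 + 0.2051 + 0.0929 + 0.0421 + 0.0191) ≈ 4.263 × 0.8121 ≈ 3.462 mcg/mL.

3.5 mcg/mL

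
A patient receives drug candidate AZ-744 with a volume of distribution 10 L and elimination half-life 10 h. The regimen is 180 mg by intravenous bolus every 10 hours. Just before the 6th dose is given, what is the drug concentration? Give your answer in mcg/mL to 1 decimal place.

f = (1/2)^(τ/t½) = (1/2)^(10/10) ≈ 0.5000.
C₀ = D/Vd = 180/10 ≈ 18.000 mcg/mL.
Before the 6th dose, 5 doses have been given. Superposition: Cmin = C₀·(f + f² + … + f^5).
≈ 18.000 × (0.5000 + 0.2500 + 0.1250 + 0.0625 + 0.0313) ≈ 18.000 × 0.9688 ≈ 17.438 mcg/mL.

17.4 mcg/mL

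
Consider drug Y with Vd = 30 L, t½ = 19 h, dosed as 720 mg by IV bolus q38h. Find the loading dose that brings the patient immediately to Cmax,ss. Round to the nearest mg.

f = (1/2)^(38/19) ≈ 0.250000; accumulation ratio R = 1/(1−f) ≈ 1.33333.
Loading dose to hit Cmax,ss on first dose: D_load = D_maint·R ≈ 720 × 1.33333 ≈ 960.00 mg.

960 mg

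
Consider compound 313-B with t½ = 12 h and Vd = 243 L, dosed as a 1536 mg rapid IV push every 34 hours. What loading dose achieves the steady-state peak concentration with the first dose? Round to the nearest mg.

f = (1/2)^(34/12) ≈ 0.140308; accumulation ratio R = 1/(1−f) ≈ 1.16321.
Loading dose to hit Cmax,ss on first dose: D_load = D_maint·R ≈ 1536 × 1.16321 ≈ 1786.69 mg.

1787 mg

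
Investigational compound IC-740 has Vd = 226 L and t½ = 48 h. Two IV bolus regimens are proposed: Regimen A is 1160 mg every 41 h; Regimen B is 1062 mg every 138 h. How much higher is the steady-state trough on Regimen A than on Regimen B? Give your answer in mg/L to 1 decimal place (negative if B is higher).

5.6 mg/L

Regimen A: f = (1/2)^(41/48) ≈ 0.5532; Cmin,ss = (1160/226)·f/(1−f) ≈ 6.355 mg/L.
Regimen B: f = (1/2)^(138/48) ≈ 0.1363; Cmin,ss = (1062/226)·f/(1−f) ≈ 0.742 mg/L.
Difference ≈ 6.355 − 0.742 ≈ 5.613 mg/L.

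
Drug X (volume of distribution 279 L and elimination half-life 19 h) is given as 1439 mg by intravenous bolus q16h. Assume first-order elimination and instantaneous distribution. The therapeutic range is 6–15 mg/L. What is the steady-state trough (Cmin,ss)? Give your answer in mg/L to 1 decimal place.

6.5 mg/L

τ/t½ = 16/19 ≈ 0.84211, so fraction remaining f = (1/2)^(16/19) ≈ 0.5578.
Single-dose peak C₀ = D/Vd = 1439/279 ≈ 5.158 mg/L.
Steady-state trough Cmin,ss = C₀·f/(1−f) ≈ 5.158 × 0.5578/0.4422 ≈ 6.506 mg/L.
Trough 6.5 mg/L vs MEC 6 mg/L: adequate.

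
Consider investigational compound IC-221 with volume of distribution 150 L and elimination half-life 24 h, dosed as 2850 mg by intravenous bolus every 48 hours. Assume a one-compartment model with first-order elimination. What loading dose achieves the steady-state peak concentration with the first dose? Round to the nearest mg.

f = (1/2)^(48/24) ≈ 0.250000; accumulation ratio R = 1/(1−f) ≈ 1.33333.
Loading dose to hit Cmax,ss on first dose: D_load = D_maint·R ≈ 2850 × 1.33333 ≈ 3799.99 mg.

3800 mg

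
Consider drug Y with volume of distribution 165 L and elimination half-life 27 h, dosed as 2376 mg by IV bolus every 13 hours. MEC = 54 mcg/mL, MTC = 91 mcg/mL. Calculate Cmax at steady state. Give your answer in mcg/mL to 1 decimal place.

Over one 13-h interval, 13/27 ≈ 0.48148 half-lives elapse, leaving f ≈ 0.7162 of each dose.
At steady state, accumulation factor R = 1/(1 − e^(−kτ)) ≈ 3.5236.
Each bolus raises the concentration by D/Vd = 2376/165 ≈ 14.400 mcg/mL.
Steady-state peak Cmax,ss = C₀·R ≈ 14.400 × 3.5236 ≈ 50.740 mcg/mL.
Peak 50.7 mcg/mL vs MTC 91 mcg/mL: below toxic threshold.

50.7 mcg/mL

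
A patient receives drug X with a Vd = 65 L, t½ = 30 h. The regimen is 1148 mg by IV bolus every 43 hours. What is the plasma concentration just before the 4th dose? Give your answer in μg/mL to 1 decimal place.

9.9 μg/mL

f = (1/2)^(τ/t½) = (1/2)^(43/30) ≈ 0.3703.
C₀ = D/Vd = 1148/65 ≈ 17.662 μg/mL.
Before the 4th dose, 3 doses have been given. Superposition: Cmin = C₀·(f + f² + … + f^3).
≈ 17.662 × (0.3703 + 0.1371 + 0.0508) ≈ 17.662 × 0.5582 ≈ 9.859 μg/mL.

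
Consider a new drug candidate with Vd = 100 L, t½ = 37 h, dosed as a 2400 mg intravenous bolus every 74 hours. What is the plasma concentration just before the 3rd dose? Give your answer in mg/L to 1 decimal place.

7.5 mg/L

f = (1/2)^(τ/t½) = (1/2)^(74/37) ≈ 0.2500.
C₀ = D/Vd = 2400/100 ≈ 24.000 mg/L.
Before the 3rd dose, 2 doses have been given. Superposition: Cmin = C₀·(f + f²).
≈ 24.000 × (0.2500 + 0.0625) ≈ 24.000 × 0.3125 ≈ 7.500 mg/L.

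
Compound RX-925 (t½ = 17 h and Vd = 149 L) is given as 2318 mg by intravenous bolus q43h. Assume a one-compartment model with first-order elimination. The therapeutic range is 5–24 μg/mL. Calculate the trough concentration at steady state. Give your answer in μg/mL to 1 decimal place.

τ/t½ = 43/17 ≈ 2.5294, so fraction remaining f = (1/2)^(43/17) ≈ 0.1732.
Single-dose peak C₀ = D/Vd = 2318/149 ≈ 15.557 μg/mL.
Steady-state trough Cmin,ss = C₀·f/(1−f) ≈ 15.557 × 0.1732/0.8268 ≈ 3.259 μg/mL.
Trough 3.3 μg/mL vs MEC 5 μg/mL: subtherapeutic.

3.3 μg/mL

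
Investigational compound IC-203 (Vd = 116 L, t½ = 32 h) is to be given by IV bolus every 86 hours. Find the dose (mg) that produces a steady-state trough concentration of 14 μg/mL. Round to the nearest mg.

τ/t½ = 86/32 ≈ 2.6875, so f = (1/2)^(86/32) ≈ 0.155232.
Cmin,ss = (D/Vd)·f/(1−f), so D = Cmin,ss·Vd·(1−f)/f.
D = 14 × 116 × (1−f)/f ≈ 14 × 116 × 5.44197 ≈ 8837.76 mg.

8838 mg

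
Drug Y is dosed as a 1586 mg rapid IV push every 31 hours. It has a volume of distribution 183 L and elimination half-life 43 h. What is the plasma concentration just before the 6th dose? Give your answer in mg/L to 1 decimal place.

12.3 mg/L

f = (1/2)^(τ/t½) = (1/2)^(31/43) ≈ 0.6067.
C₀ = D/Vd = 1586/183 ≈ 8.667 mg/L.
Before the 6th dose, 5 doses have been given. Superposition: Cmin = C₀·(f + f² + … + f^5).
≈ 8.667 × (0.6067 + 0.3681 + 0.2233 + 0.1355 + 0.0822) ≈ 8.667 × 1.4158 ≈ 12.271 mg/L.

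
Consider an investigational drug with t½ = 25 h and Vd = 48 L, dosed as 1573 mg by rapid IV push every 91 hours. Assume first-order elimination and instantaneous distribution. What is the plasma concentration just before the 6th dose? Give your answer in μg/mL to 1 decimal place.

f = (1/2)^(τ/t½) = (1/2)^(91/25) ≈ 0.0802.
C₀ = D/Vd = 1573/48 ≈ 32.771 μg/mL.
Before the 6th dose, 5 doses have been given. Superposition: Cmin = C₀·(f + f² + … + f^5).
≈ 32.771 × (0.0802 + 0.0064 + 0.0005 + 0.0000 + 0.0000) ≈ 32.771 × 0.0871 ≈ 2.854 μg/mL.

2.9 μg/mL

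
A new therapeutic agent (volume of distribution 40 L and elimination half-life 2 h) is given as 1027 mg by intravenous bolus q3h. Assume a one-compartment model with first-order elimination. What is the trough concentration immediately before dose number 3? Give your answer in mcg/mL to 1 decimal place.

12.3 mcg/mL

f = (1/2)^(τ/t½) = (1/2)^(3/2) ≈ 0.3536.
C₀ = D/Vd = 1027/40 ≈ 25.675 mcg/mL.
Before the 3rd dose, 2 doses have been given. Superposition: Cmin = C₀·(f + f²).
≈ 25.675 × (0.3536 + 0.1250) ≈ 25.675 × 0.4786 ≈ 12.288 mcg/mL.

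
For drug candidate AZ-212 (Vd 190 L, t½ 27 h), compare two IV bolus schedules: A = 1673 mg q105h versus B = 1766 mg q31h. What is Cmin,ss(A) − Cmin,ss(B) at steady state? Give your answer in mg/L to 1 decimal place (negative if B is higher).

-7.0 mg/L

Regimen A: f = (1/2)^(105/27) ≈ 0.0675; Cmin,ss = (1673/190)·f/(1−f) ≈ 0.637 mg/L.
Regimen B: f = (1/2)^(31/27) ≈ 0.4512; Cmin,ss = (1766/190)·f/(1−f) ≈ 7.642 mg/L.
Difference ≈ 0.637 − 7.642 ≈ -7.005 mg/L.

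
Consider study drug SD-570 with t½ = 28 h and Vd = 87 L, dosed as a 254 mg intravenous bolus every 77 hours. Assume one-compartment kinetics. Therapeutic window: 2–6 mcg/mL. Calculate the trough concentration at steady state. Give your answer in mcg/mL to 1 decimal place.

0.5 mcg/mL

k = ln2/t½ = ln2/28 ≈ 0.024755 h⁻¹; fraction remaining f = e^(−kτ) = e^(−0.024755×77) ≈ 0.1487.
At steady state, accumulation factor R = 1/(1 − e^(−kτ)) ≈ 1.1747.
Each bolus raises the concentration by D/Vd = 254/87 ≈ 2.920 mcg/mL.
Steady-state peak Cmax,ss = C₀·R ≈ 2.920 × 1.1747 ≈ 3.430 mcg/mL.
Steady-state trough Cmin,ss = Cmax,ss·f ≈ 3.430 × 0.1487 ≈ 0.510 mcg/mL.
Trough 0.5 mcg/mL vs MEC 2 mcg/mL: subtherapeutic.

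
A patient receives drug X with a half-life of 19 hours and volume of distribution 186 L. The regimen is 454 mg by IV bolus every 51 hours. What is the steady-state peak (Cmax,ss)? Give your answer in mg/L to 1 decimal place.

Over one 51-h interval, 51/19 ≈ 2.6842 half-lives elapse, leaving f ≈ 0.1556 of each dose.
At steady state, accumulation factor R = 1/(1 − e^(−kτ)) ≈ 1.1843.
Each bolus raises the concentration by D/Vd = 454/186 ≈ 2.441 mg/L.
Steady-state peak Cmax,ss = C₀·R ≈ 2.441 × 1.1843 ≈ 2.891 mg/L.

2.9 mg/L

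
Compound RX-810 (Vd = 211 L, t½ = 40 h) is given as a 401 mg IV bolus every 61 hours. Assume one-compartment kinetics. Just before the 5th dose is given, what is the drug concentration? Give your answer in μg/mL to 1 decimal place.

f = (1/2)^(τ/t½) = (1/2)^(61/40) ≈ 0.3475.
C₀ = D/Vd = 401/211 ≈ 1.900 μg/mL.
Before the 5th dose, 4 doses have been given. Superposition: Cmin = C₀·(f + f² + … + f^4).
≈ 1.900 × (0.3475 + 0.1208 + 0.0420 + 0.0146) ≈ 1.900 × 0.5249 ≈ 0.997 μg/mL.

1.0 μg/mL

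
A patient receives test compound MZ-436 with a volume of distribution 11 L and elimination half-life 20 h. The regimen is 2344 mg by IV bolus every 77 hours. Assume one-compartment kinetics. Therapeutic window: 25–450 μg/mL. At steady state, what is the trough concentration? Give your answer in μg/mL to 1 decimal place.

15.9 μg/mL

τ/t½ = 77/20 ≈ 3.85, so fraction remaining f = (1/2)^(77/20) ≈ 0.0693.
Each bolus raises the concentration by D/Vd = 2344/11 ≈ 213.091 μg/mL.
Steady-state trough Cmin,ss = C₀·f/(1−f) ≈ 213.091 × 0.0693/0.9307 ≈ 15.867 μg/mL.
Trough 15.9 μg/mL vs MEC 25 μg/mL: subtherapeutic.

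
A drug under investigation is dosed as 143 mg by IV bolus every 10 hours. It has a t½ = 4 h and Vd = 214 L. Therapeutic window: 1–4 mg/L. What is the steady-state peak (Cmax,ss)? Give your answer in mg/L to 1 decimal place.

0.8 mg/L

Over one 10-h interval, 10/4 ≈ 2.5 half-lives elapse, leaving f ≈ 0.1768 of each dose.
Accumulation ratio R = 1/(1 − f) ≈ 1/0.8232 ≈ 1.2148.
Single-dose peak C₀ = D/Vd = 143/214 ≈ 0.668 mg/L.
Cmax,ss = C₀/(1 − f) ≈ 0.668/0.8232 ≈ 0.811 mg/L.
Peak 0.8 mg/L vs MTC 4 mg/L: below toxic threshold.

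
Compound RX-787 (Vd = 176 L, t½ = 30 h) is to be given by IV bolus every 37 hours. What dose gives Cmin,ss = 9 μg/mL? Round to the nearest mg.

τ/t½ = 37/30 ≈ 1.2333, so f = (1/2)^(37/30) ≈ 0.425334.
Cmin,ss = (D/Vd)·f/(1−f), so D = Cmin,ss·Vd·(1−f)/f.
D = 9 × 176 × (1−f)/f ≈ 9 × 176 × 1.35109 ≈ 2140.13 mg.

2140 mg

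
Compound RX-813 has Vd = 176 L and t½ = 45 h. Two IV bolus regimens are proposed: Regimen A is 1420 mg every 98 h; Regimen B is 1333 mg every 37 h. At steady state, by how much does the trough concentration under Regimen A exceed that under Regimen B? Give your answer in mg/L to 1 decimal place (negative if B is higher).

Regimen A: f = (1/2)^(98/45) ≈ 0.2210; Cmin,ss = (1420/176)·f/(1−f) ≈ 2.289 mg/L.
Regimen B: f = (1/2)^(37/45) ≈ 0.5656; Cmin,ss = (1333/176)·f/(1−f) ≈ 9.861 mg/L.
Difference ≈ 2.289 − 9.861 ≈ -7.572 mg/L.

-7.6 mg/L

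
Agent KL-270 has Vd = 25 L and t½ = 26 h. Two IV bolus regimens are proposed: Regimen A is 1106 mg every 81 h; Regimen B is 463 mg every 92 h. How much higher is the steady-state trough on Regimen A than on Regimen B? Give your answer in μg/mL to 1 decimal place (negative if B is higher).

4.0 μg/mL

Regimen A: f = (1/2)^(81/26) ≈ 0.1154; Cmin,ss = (1106/25)·f/(1−f) ≈ 5.771 μg/mL.
Regimen B: f = (1/2)^(92/26) ≈ 0.0861; Cmin,ss = (463/25)·f/(1−f) ≈ 1.745 μg/mL.
Difference ≈ 5.771 − 1.745 ≈ 4.026 μg/mL.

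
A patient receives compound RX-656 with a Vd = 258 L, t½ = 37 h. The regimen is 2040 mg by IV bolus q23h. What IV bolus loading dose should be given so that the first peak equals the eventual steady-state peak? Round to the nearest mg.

f = (1/2)^(23/37) ≈ 0.649940; accumulation ratio R = 1/(1−f) ≈ 2.85665.
Loading dose to hit Cmax,ss on first dose: D_load = D_maint·R ≈ 2040 × 2.85665 ≈ 5827.57 mg.

5828 mg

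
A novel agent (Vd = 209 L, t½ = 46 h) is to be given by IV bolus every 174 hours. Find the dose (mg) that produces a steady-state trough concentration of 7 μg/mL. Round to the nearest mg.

τ/t½ = 174/46 ≈ 3.7826, so f = (1/2)^(174/46) ≈ 0.072664.
Cmin,ss = (D/Vd)·f/(1−f), so D = Cmin,ss·Vd·(1−f)/f.
D = 7 × 209 × (1−f)/f ≈ 7 × 209 × 12.76197 ≈ 18670.76 mg.

18671 mg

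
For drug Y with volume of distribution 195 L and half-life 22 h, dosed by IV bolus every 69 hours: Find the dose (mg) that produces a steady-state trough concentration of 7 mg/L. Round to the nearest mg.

10638 mg

τ/t½ = 69/22 ≈ 3.1364, so f = (1/2)^(69/22) ≈ 0.113726.
Cmin,ss = (D/Vd)·f/(1−f), so D = Cmin,ss·Vd·(1−f)/f.
D = 7 × 195 × (1−f)/f ≈ 7 × 195 × 7.79306 ≈ 10637.53 mg.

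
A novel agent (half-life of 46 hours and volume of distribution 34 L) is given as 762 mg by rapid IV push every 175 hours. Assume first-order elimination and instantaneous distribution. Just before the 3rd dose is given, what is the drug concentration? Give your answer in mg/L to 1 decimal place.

f = (1/2)^(τ/t½) = (1/2)^(175/46) ≈ 0.0716.
C₀ = D/Vd = 762/34 ≈ 22.412 mg/L.
Before the 3rd dose, 2 doses have been given. Superposition: Cmin = C₀·(f + f²).
≈ 22.412 × (0.0716 + 0.0051) ≈ 22.412 × 0.0767 ≈ 1.719 mg/L.

1.7 mg/L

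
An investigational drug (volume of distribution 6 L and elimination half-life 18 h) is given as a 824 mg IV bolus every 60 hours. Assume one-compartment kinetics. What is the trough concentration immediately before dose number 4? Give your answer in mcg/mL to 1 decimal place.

f = (1/2)^(τ/t½) = (1/2)^(60/18) ≈ 0.0992.
C₀ = D/Vd = 824/6 ≈ 137.333 mcg/mL.
Before the 4th dose, 3 doses have been given. Superposition: Cmin = C₀·(f + f² + … + f^3).
≈ 137.333 × (0.0992 + 0.0098 + 0.0010) ≈ 137.333 × 0.1100 ≈ 15.107 mcg/mL.

15.1 mcg/mL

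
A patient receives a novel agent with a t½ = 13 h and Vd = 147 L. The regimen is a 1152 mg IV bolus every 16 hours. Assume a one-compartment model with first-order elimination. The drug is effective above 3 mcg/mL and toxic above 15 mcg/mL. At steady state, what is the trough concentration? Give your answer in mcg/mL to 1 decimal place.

5.8 mcg/mL

Over one 16-h interval, 16/13 ≈ 1.2308 half-lives elapse, leaving f ≈ 0.4261 of each dose.
Each bolus raises the concentration by D/Vd = 1152/147 ≈ 7.837 mcg/mL.
Steady-state trough Cmin,ss = C₀·f/(1−f) ≈ 7.837 × 0.4261/0.5739 ≈ 5.819 mcg/mL.
Trough 5.8 mcg/mL vs MEC 3 mcg/mL: adequate.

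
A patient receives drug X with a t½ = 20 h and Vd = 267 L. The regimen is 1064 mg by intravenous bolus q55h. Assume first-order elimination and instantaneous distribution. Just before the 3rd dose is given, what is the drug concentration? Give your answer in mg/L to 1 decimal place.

0.7 mg/L

f = (1/2)^(τ/t½) = (1/2)^(55/20) ≈ 0.1487.
C₀ = D/Vd = 1064/267 ≈ 3.985 mg/L.
Before the 3rd dose, 2 doses have been given. Superposition: Cmin = C₀·(f + f²).
≈ 3.985 × (0.1487 + 0.0221) ≈ 3.985 × 0.1708 ≈ 0.681 mg/L.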